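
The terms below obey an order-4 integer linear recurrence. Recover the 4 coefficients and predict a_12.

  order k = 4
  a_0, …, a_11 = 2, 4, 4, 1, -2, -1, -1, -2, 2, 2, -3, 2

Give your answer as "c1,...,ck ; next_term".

0,-1,1,-1 ; 3

  a_4 = 0·1 + -1·4 + 1·4 + -1·2 = -2
  a_5 = 0·-2 + -1·1 + 1·4 + -1·4 = -1
  a_6 = 0·-1 + -1·-2 + 1·1 + -1·4 = -1
  a_7 = 0·-1 + -1·-1 + 1·-2 + -1·1 = -2
  a_8 = 0·-2 + -1·-1 + 1·-1 + -1·-2 = 2
  a_9 = 0·2 + -1·-2 + 1·-1 + -1·-1 = 2
  a_10 = 0·2 + -1·2 + 1·-2 + -1·-1 = -3
  a_11 = 0·-3 + -1·2 + 1·2 + -1·-2 = 2
  a_12 = 0·2 + -1·-3 + 1·2 + -1·2 = 3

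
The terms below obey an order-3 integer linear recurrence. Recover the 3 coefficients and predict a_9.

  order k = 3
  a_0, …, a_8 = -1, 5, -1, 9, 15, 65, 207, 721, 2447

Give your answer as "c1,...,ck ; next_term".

  a_3 = 3·-1 + 2·5 + -2·-1 = 9
  a_4 = 3·9 + 2·-1 + -2·5 = 15
  a_5 = 3·15 + 2·9 + -2·-1 = 65
  a_6 = 3·65 + 2·15 + -2·9 = 207
  a_7 = 3·207 + 2·65 + -2·15 = 721
  a_8 = 3·721 + 2·207 + -2·65 = 2447
  a_9 = 3·2447 + 2·721 + -2·207 = 8369

3,2,-2 ; 8369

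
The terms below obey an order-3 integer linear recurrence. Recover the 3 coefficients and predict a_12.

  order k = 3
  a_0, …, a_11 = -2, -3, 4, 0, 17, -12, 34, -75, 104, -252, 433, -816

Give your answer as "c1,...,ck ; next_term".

0,2,-3 ; 1622

  a_3 = 0·4 + 2·-3 + -3·-2 = 0
  a_4 = 0·0 + 2·4 + -3·-3 = 17
  a_5 = 0·17 + 2·0 + -3·4 = -12
  a_6 = 0·-12 + 2·17 + -3·0 = 34
  a_7 = 0·34 + 2·-12 + -3·17 = -75
  a_8 = 0·-75 + 2·34 + -3·-12 = 104
  a_9 = 0·104 + 2·-75 + -3·34 = -252
  a_10 = 0·-252 + 2·104 + -3·-75 = 433
  a_11 = 0·433 + 2·-252 + -3·104 = -816
  a_12 = 0·-816 + 2·433 + -3·-252 = 1622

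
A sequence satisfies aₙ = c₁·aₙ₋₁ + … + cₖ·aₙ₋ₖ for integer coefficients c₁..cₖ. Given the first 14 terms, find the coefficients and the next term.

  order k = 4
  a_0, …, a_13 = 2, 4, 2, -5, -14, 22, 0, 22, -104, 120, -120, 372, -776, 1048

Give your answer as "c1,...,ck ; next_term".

-2,-2,-4,-2 ; -1792

  a_4 = -2·-5 + -2·2 + -4·4 + -2·2 = -14
  a_5 = -2·-14 + -2·-5 + -4·2 + -2·4 = 22
  a_6 = -2·22 + -2·-14 + -4·-5 + -2·2 = 0
  a_7 = -2·0 + -2·22 + -4·-14 + -2·-5 = 22
  a_8 = -2·22 + -2·0 + -4·22 + -2·-14 = -104
  a_9 = -2·-104 + -2·22 + -4·0 + -2·22 = 120
  a_10 = -2·120 + -2·-104 + -4·22 + -2·0 = -120
  a_11 = -2·-120 + -2·120 + -4·-104 + -2·22 = 372
  a_12 = -2·372 + -2·-120 + -4·120 + -2·-104 = -776
  a_13 = -2·-776 + -2·372 + -4·-120 + -2·120 = 1048
  a_14 = -2·1048 + -2·-776 + -4·372 + -2·-120 = -1792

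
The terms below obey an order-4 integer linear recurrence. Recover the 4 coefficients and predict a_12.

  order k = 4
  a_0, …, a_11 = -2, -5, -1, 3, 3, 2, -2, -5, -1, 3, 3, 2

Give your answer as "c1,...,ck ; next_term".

0,-1,0,-1 ; -2

  a_4 = 0·3 + -1·-1 + 0·-5 + -1·-2 = 3
  a_5 = 0·3 + -1·3 + 0·-1 + -1·-5 = 2
  a_6 = 0·2 + -1·3 + 0·3 + -1·-1 = -2
  a_7 = 0·-2 + -1·2 + 0·3 + -1·3 = -5
  a_8 = 0·-5 + -1·-2 + 0·2 + -1·3 = -1
  a_9 = 0·-1 + -1·-5 + 0·-2 + -1·2 = 3
  a_10 = 0·3 + -1·-1 + 0·-5 + -1·-2 = 3
  a_11 = 0·3 + -1·3 + 0·-1 + -1·-5 = 2
  a_12 = 0·2 + -1·3 + 0·3 + -1·-1 = -2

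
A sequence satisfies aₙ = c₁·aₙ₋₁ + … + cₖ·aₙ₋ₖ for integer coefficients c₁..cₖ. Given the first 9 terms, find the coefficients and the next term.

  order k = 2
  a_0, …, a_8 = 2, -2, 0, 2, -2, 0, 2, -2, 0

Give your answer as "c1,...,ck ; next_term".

-1,-1 ; 2

  a_2 = -1·-2 + -1·2 = 0
  a_3 = -1·0 + -1·-2 = 2
  a_4 = -1·2 + -1·0 = -2
  a_5 = -1·-2 + -1·2 = 0
  a_6 = -1·0 + -1·-2 = 2
  a_7 = -1·2 + -1·0 = -2
  a_8 = -1·-2 + -1·2 = 0
  a_9 = -1·0 + -1·-2 = 2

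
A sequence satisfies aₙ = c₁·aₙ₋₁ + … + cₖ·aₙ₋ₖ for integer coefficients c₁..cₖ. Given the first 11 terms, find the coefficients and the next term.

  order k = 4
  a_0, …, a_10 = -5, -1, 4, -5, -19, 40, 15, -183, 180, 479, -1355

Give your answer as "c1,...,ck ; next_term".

-1,-3,2,2 ; -88

  a_4 = -1·-5 + -3·4 + 2·-1 + 2·-5 = -19
  a_5 = -1·-19 + -3·-5 + 2·4 + 2·-1 = 40
  a_6 = -1·40 + -3·-19 + 2·-5 + 2·4 = 15
  a_7 = -1·15 + -3·40 + 2·-19 + 2·-5 = -183
  a_8 = -1·-183 + -3·15 + 2·40 + 2·-19 = 180
  a_9 = -1·180 + -3·-183 + 2·15 + 2·40 = 479
  a_10 = -1·479 + -3·180 + 2·-183 + 2·15 = -1355
  a_11 = -1·-1355 + -3·479 + 2·180 + 2·-183 = -88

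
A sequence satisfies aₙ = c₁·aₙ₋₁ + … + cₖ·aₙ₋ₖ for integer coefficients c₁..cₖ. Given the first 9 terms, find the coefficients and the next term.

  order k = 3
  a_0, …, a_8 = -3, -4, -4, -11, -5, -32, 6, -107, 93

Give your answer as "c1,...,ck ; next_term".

  a_3 = -1·-4 + 3·-4 + 1·-3 = -11
  a_4 = -1·-11 + 3·-4 + 1·-4 = -5
  a_5 = -1·-5 + 3·-11 + 1·-4 = -32
  a_6 = -1·-32 + 3·-5 + 1·-11 = 6
  a_7 = -1·6 + 3·-32 + 1·-5 = -107
  a_8 = -1·-107 + 3·6 + 1·-32 = 93
  a_9 = -1·93 + 3·-107 + 1·6 = -408

-1,3,1 ; -408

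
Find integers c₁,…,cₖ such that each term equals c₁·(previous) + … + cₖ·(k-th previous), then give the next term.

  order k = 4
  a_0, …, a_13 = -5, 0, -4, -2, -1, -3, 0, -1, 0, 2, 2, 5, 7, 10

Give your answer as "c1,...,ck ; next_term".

1,1,0,-1 ; 15

  a_4 = 1·-2 + 1·-4 + 0·0 + -1·-5 = -1
  a_5 = 1·-1 + 1·-2 + 0·-4 + -1·0 = -3
  a_6 = 1·-3 + 1·-1 + 0·-2 + -1·-4 = 0
  a_7 = 1·0 + 1·-3 + 0·-1 + -1·-2 = -1
  a_8 = 1·-1 + 1·0 + 0·-3 + -1·-1 = 0
  a_9 = 1·0 + 1·-1 + 0·0 + -1·-3 = 2
  a_10 = 1·2 + 1·0 + 0·-1 + -1·0 = 2
  a_11 = 1·2 + 1·2 + 0·0 + -1·-1 = 5
  a_12 = 1·5 + 1·2 + 0·2 + -1·0 = 7
  a_13 = 1·7 + 1·5 + 0·2 + -1·2 = 10
  a_14 = 1·10 + 1·7 + 0·5 + -1·2 = 15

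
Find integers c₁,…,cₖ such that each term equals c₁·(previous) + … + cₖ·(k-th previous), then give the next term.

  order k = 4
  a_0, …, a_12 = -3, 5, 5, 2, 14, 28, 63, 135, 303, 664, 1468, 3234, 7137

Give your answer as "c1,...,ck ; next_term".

  a_4 = 1·2 + 2·5 + 1·5 + 1·-3 = 14
  a_5 = 1·14 + 2·2 + 1·5 + 1·5 = 28
  a_6 = 1·28 + 2·14 + 1·2 + 1·5 = 63
  a_7 = 1·63 + 2·28 + 1·14 + 1·2 = 135
  a_8 = 1·135 + 2·63 + 1·28 + 1·14 = 303
  a_9 = 1·303 + 2·135 + 1·63 + 1·28 = 664
  a_10 = 1·664 + 2·303 + 1·135 + 1·63 = 1468
  a_11 = 1·1468 + 2·664 + 1·303 + 1·135 = 3234
  a_12 = 1·3234 + 2·1468 + 1·664 + 1·303 = 7137
  a_13 = 1·7137 + 2·3234 + 1·1468 + 1·664 = 15737

1,2,1,1 ; 15737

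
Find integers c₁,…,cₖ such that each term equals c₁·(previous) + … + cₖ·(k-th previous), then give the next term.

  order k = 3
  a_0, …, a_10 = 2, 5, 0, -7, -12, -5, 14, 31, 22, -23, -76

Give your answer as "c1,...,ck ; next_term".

1,-1,-1 ; -75

  a_3 = 1·0 + -1·5 + -1·2 = -7
  a_4 = 1·-7 + -1·0 + -1·5 = -12
  a_5 = 1·-12 + -1·-7 + -1·0 = -5
  a_6 = 1·-5 + -1·-12 + -1·-7 = 14
  a_7 = 1·14 + -1·-5 + -1·-12 = 31
  a_8 = 1·31 + -1·14 + -1·-5 = 22
  a_9 = 1·22 + -1·31 + -1·14 = -23
  a_10 = 1·-23 + -1·22 + -1·31 = -76
  a_11 = 1·-76 + -1·-23 + -1·22 = -75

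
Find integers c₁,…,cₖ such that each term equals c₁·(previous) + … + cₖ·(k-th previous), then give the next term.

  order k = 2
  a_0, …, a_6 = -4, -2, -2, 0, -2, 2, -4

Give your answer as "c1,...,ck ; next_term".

  a_2 = -1·-2 + 1·-4 = -2
  a_3 = -1·-2 + 1·-2 = 0
  a_4 = -1·0 + 1·-2 = -2
  a_5 = -1·-2 + 1·0 = 2
  a_6 = -1·2 + 1·-2 = -4
  a_7 = -1·-4 + 1·2 = 6

-1,1 ; 6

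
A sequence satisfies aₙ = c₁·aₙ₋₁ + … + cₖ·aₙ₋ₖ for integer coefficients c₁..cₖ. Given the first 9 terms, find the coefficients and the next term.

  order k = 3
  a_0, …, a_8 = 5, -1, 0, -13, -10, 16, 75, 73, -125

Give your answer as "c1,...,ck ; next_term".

  a_3 = 1·0 + -2·-1 + -3·5 = -13
  a_4 = 1·-13 + -2·0 + -3·-1 = -10
  a_5 = 1·-10 + -2·-13 + -3·0 = 16
  a_6 = 1·16 + -2·-10 + -3·-13 = 75
  a_7 = 1·75 + -2·16 + -3·-10 = 73
  a_8 = 1·73 + -2·75 + -3·16 = -125
  a_9 = 1·-125 + -2·73 + -3·75 = -496

1,-2,-3 ; -496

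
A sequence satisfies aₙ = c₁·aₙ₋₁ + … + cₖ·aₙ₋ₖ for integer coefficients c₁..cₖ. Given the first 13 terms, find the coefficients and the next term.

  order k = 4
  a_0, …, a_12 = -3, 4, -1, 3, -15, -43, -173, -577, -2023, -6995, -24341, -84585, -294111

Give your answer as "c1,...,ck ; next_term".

  a_4 = 4·3 + -1·-1 + -4·4 + 4·-3 = -15
  a_5 = 4·-15 + -1·3 + -4·-1 + 4·4 = -43
  a_6 = 4·-43 + -1·-15 + -4·3 + 4·-1 = -173
  a_7 = 4·-173 + -1·-43 + -4·-15 + 4·3 = -577
  a_8 = 4·-577 + -1·-173 + -4·-43 + 4·-15 = -2023
  a_9 = 4·-2023 + -1·-577 + -4·-173 + 4·-43 = -6995
  a_10 = 4·-6995 + -1·-2023 + -4·-577 + 4·-173 = -24341
  a_11 = 4·-24341 + -1·-6995 + -4·-2023 + 4·-577 = -84585
  a_12 = 4·-84585 + -1·-24341 + -4·-6995 + 4·-2023 = -294111
  a_13 = 4·-294111 + -1·-84585 + -4·-24341 + 4·-6995 = -1022475

4,-1,-4,4 ; -1022475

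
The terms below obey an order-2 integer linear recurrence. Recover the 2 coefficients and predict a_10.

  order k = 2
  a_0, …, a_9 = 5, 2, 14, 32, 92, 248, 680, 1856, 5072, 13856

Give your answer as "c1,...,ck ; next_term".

  a_2 = 2·2 + 2·5 = 14
  a_3 = 2·14 + 2·2 = 32
  a_4 = 2·32 + 2·14 = 92
  a_5 = 2·92 + 2·32 = 248
  a_6 = 2·248 + 2·92 = 680
  a_7 = 2·680 + 2·248 = 1856
  a_8 = 2·1856 + 2·680 = 5072
  a_9 = 2·5072 + 2·1856 = 13856
  a_10 = 2·13856 + 2·5072 = 37856

2,2 ; 37856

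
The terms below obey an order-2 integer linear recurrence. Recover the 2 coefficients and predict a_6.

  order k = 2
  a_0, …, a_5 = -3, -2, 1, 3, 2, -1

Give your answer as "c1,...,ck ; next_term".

  a_2 = 1·-2 + -1·-3 = 1
  a_3 = 1·1 + -1·-2 = 3
  a_4 = 1·3 + -1·1 = 2
  a_5 = 1·2 + -1·3 = -1
  a_6 = 1·-1 + -1·2 = -3

1,-1 ; -3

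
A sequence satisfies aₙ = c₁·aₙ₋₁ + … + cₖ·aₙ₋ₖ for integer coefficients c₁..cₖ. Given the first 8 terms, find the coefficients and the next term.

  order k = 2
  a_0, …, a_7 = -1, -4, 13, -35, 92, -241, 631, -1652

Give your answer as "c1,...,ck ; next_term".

-3,-1 ; 4325

  a_2 = -3·-4 + -1·-1 = 13
  a_3 = -3·13 + -1·-4 = -35
  a_4 = -3·-35 + -1·13 = 92
  a_5 = -3·92 + -1·-35 = -241
  a_6 = -3·-241 + -1·92 = 631
  a_7 = -3·631 + -1·-241 = -1652
  a_8 = -3·-1652 + -1·631 = 4325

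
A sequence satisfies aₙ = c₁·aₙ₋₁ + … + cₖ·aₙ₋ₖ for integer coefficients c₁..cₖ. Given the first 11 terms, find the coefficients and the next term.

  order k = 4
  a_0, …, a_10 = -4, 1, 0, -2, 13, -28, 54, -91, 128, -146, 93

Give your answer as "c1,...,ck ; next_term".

-2,0,1,-2 ; 124

  a_4 = -2·-2 + 0·0 + 1·1 + -2·-4 = 13
  a_5 = -2·13 + 0·-2 + 1·0 + -2·1 = -28
  a_6 = -2·-28 + 0·13 + 1·-2 + -2·0 = 54
  a_7 = -2·54 + 0·-28 + 1·13 + -2·-2 = -91
  a_8 = -2·-91 + 0·54 + 1·-28 + -2·13 = 128
  a_9 = -2·128 + 0·-91 + 1·54 + -2·-28 = -146
  a_10 = -2·-146 + 0·128 + 1·-91 + -2·54 = 93
  a_11 = -2·93 + 0·-146 + 1·128 + -2·-91 = 124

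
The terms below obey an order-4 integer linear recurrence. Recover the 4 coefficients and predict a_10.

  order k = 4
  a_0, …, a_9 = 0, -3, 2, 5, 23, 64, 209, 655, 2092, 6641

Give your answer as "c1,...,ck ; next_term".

3,1,-2,2 ; 21123

  a_4 = 3·5 + 1·2 + -2·-3 + 2·0 = 23
  a_5 = 3·23 + 1·5 + -2·2 + 2·-3 = 64
  a_6 = 3·64 + 1·23 + -2·5 + 2·2 = 209
  a_7 = 3·209 + 1·64 + -2·23 + 2·5 = 655
  a_8 = 3·655 + 1·209 + -2·64 + 2·23 = 2092
  a_9 = 3·2092 + 1·655 + -2·209 + 2·64 = 6641
  a_10 = 3·6641 + 1·2092 + -2·655 + 2·209 = 21123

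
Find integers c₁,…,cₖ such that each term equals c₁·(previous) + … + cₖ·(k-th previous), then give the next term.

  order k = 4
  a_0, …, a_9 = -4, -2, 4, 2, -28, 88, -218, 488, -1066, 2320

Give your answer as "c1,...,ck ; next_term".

-3,-1,3,3 ; -5084

  a_4 = -3·2 + -1·4 + 3·-2 + 3·-4 = -28
  a_5 = -3·-28 + -1·2 + 3·4 + 3·-2 = 88
  a_6 = -3·88 + -1·-28 + 3·2 + 3·4 = -218
  a_7 = -3·-218 + -1·88 + 3·-28 + 3·2 = 488
  a_8 = -3·488 + -1·-218 + 3·88 + 3·-28 = -1066
  a_9 = -3·-1066 + -1·488 + 3·-218 + 3·88 = 2320
  a_10 = -3·2320 + -1·-1066 + 3·488 + 3·-218 = -5084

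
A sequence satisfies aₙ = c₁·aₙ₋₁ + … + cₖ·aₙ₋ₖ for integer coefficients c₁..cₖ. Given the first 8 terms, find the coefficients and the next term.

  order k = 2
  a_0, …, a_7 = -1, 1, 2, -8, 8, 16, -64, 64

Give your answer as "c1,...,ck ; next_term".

-2,-4 ; 128

  a_2 = -2·1 + -4·-1 = 2
  a_3 = -2·2 + -4·1 = -8
  a_4 = -2·-8 + -4·2 = 8
  a_5 = -2·8 + -4·-8 = 16
  a_6 = -2·16 + -4·8 = -64
  a_7 = -2·-64 + -4·16 = 64
  a_8 = -2·64 + -4·-64 = 128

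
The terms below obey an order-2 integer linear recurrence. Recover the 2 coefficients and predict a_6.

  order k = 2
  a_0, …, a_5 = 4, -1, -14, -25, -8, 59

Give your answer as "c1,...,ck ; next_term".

  a_2 = 2·-1 + -3·4 = -14
  a_3 = 2·-14 + -3·-1 = -25
  a_4 = 2·-25 + -3·-14 = -8
  a_5 = 2·-8 + -3·-25 = 59
  a_6 = 2·59 + -3·-8 = 142

2,-3 ; 142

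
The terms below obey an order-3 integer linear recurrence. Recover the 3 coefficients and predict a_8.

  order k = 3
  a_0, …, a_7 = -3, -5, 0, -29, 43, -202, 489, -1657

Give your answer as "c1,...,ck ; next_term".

-2,4,3 ; 4664

  a_3 = -2·0 + 4·-5 + 3·-3 = -29
  a_4 = -2·-29 + 4·0 + 3·-5 = 43
  a_5 = -2·43 + 4·-29 + 3·0 = -202
  a_6 = -2·-202 + 4·43 + 3·-29 = 489
  a_7 = -2·489 + 4·-202 + 3·43 = -1657
  a_8 = -2·-1657 + 4·489 + 3·-202 = 4664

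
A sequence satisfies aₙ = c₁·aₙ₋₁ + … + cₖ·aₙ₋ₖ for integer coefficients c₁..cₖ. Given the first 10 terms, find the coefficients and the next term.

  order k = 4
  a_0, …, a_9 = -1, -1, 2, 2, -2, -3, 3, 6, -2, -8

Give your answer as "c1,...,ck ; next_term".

  a_4 = 1·2 + -1·2 + 1·-1 + 1·-1 = -2
  a_5 = 1·-2 + -1·2 + 1·2 + 1·-1 = -3
  a_6 = 1·-3 + -1·-2 + 1·2 + 1·2 = 3
  a_7 = 1·3 + -1·-3 + 1·-2 + 1·2 = 6
  a_8 = 1·6 + -1·3 + 1·-3 + 1·-2 = -2
  a_9 = 1·-2 + -1·6 + 1·3 + 1·-3 = -8
  a_10 = 1·-8 + -1·-2 + 1·6 + 1·3 = 3

1,-1,1,1 ; 3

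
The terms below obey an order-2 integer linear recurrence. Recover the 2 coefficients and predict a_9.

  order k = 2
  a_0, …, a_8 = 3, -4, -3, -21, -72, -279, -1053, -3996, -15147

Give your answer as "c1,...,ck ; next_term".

3,3 ; -57429

  a_2 = 3·-4 + 3·3 = -3
  a_3 = 3·-3 + 3·-4 = -21
  a_4 = 3·-21 + 3·-3 = -72
  a_5 = 3·-72 + 3·-21 = -279
  a_6 = 3·-279 + 3·-72 = -1053
  a_7 = 3·-1053 + 3·-279 = -3996
  a_8 = 3·-3996 + 3·-1053 = -15147
  a_9 = 3·-15147 + 3·-3996 = -57429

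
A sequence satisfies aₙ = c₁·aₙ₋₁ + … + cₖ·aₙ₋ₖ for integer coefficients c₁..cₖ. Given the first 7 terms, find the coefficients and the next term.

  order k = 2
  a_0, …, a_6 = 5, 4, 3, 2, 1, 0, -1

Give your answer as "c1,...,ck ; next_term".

2,-1 ; -2

  a_2 = 2·4 + -1·5 = 3
  a_3 = 2·3 + -1·4 = 2
  a_4 = 2·2 + -1·3 = 1
  a_5 = 2·1 + -1·2 = 0
  a_6 = 2·0 + -1·1 = -1
  a_7 = 2·-1 + -1·0 = -2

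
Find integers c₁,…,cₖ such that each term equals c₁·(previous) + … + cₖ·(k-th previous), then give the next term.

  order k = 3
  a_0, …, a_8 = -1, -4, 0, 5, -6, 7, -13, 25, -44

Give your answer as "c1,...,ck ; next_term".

  a_3 = -2·0 + -1·-4 + -1·-1 = 5
  a_4 = -2·5 + -1·0 + -1·-4 = -6
  a_5 = -2·-6 + -1·5 + -1·0 = 7
  a_6 = -2·7 + -1·-6 + -1·5 = -13
  a_7 = -2·-13 + -1·7 + -1·-6 = 25
  a_8 = -2·25 + -1·-13 + -1·7 = -44
  a_9 = -2·-44 + -1·25 + -1·-13 = 76

-2,-1,-1 ; 76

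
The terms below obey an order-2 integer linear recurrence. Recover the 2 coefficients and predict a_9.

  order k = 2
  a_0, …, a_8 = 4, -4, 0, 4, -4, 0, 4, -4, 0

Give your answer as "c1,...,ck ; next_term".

-1,-1 ; 4

  a_2 = -1·-4 + -1·4 = 0
  a_3 = -1·0 + -1·-4 = 4
  a_4 = -1·4 + -1·0 = -4
  a_5 = -1·-4 + -1·4 = 0
  a_6 = -1·0 + -1·-4 = 4
  a_7 = -1·4 + -1·0 = -4
  a_8 = -1·-4 + -1·4 = 0
  a_9 = -1·0 + -1·-4 = 4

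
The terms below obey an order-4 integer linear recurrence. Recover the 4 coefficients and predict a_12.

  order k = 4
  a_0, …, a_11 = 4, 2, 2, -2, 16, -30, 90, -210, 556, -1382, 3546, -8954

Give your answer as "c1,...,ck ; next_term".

  a_4 = -2·-2 + 2·2 + 2·2 + 1·4 = 16
  a_5 = -2·16 + 2·-2 + 2·2 + 1·2 = -30
  a_6 = -2·-30 + 2·16 + 2·-2 + 1·2 = 90
  a_7 = -2·90 + 2·-30 + 2·16 + 1·-2 = -210
  a_8 = -2·-210 + 2·90 + 2·-30 + 1·16 = 556
  a_9 = -2·556 + 2·-210 + 2·90 + 1·-30 = -1382
  a_10 = -2·-1382 + 2·556 + 2·-210 + 1·90 = 3546
  a_11 = -2·3546 + 2·-1382 + 2·556 + 1·-210 = -8954
  a_12 = -2·-8954 + 2·3546 + 2·-1382 + 1·556 = 22792

-2,2,2,1 ; 22792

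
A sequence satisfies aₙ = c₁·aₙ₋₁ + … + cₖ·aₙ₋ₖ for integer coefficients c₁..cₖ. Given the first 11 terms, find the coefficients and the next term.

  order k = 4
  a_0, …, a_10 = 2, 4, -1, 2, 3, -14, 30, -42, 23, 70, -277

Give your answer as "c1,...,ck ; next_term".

-2,-1,2,-1 ; 572

  a_4 = -2·2 + -1·-1 + 2·4 + -1·2 = 3
  a_5 = -2·3 + -1·2 + 2·-1 + -1·4 = -14
  a_6 = -2·-14 + -1·3 + 2·2 + -1·-1 = 30
  a_7 = -2·30 + -1·-14 + 2·3 + -1·2 = -42
  a_8 = -2·-42 + -1·30 + 2·-14 + -1·3 = 23
  a_9 = -2·23 + -1·-42 + 2·30 + -1·-14 = 70
  a_10 = -2·70 + -1·23 + 2·-42 + -1·30 = -277
  a_11 = -2·-277 + -1·70 + 2·23 + -1·-42 = 572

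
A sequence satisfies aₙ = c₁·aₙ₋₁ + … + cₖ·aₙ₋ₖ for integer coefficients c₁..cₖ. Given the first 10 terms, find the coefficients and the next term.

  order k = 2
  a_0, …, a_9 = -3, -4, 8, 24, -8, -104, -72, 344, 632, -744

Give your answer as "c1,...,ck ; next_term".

  a_2 = 1·-4 + -4·-3 = 8
  a_3 = 1·8 + -4·-4 = 24
  a_4 = 1·24 + -4·8 = -8
  a_5 = 1·-8 + -4·24 = -104
  a_6 = 1·-104 + -4·-8 = -72
  a_7 = 1·-72 + -4·-104 = 344
  a_8 = 1·344 + -4·-72 = 632
  a_9 = 1·632 + -4·344 = -744
  a_10 = 1·-744 + -4·632 = -3272

1,-4 ; -3272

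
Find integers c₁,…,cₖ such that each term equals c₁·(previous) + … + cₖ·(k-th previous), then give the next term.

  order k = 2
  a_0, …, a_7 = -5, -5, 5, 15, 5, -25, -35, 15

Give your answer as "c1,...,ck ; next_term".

  a_2 = 1·-5 + -2·-5 = 5
  a_3 = 1·5 + -2·-5 = 15
  a_4 = 1·15 + -2·5 = 5
  a_5 = 1·5 + -2·15 = -25
  a_6 = 1·-25 + -2·5 = -35
  a_7 = 1·-35 + -2·-25 = 15
  a_8 = 1·15 + -2·-35 = 85

1,-2 ; 85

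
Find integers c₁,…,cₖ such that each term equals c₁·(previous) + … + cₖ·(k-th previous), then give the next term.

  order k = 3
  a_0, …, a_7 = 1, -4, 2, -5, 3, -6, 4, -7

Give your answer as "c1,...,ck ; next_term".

  a_3 = -1·2 + 1·-4 + 1·1 = -5
  a_4 = -1·-5 + 1·2 + 1·-4 = 3
  a_5 = -1·3 + 1·-5 + 1·2 = -6
  a_6 = -1·-6 + 1·3 + 1·-5 = 4
  a_7 = -1·4 + 1·-6 + 1·3 = -7
  a_8 = -1·-7 + 1·4 + 1·-6 = 5

-1,1,1 ; 5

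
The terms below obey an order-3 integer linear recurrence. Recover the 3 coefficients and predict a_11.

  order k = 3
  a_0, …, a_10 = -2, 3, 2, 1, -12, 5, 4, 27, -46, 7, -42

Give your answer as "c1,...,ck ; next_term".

-1,-1,-3 ; 173

  a_3 = -1·2 + -1·3 + -3·-2 = 1
  a_4 = -1·1 + -1·2 + -3·3 = -12
  a_5 = -1·-12 + -1·1 + -3·2 = 5
  a_6 = -1·5 + -1·-12 + -3·1 = 4
  a_7 = -1·4 + -1·5 + -3·-12 = 27
  a_8 = -1·27 + -1·4 + -3·5 = -46
  a_9 = -1·-46 + -1·27 + -3·4 = 7
  a_10 = -1·7 + -1·-46 + -3·27 = -42
  a_11 = -1·-42 + -1·7 + -3·-46 = 173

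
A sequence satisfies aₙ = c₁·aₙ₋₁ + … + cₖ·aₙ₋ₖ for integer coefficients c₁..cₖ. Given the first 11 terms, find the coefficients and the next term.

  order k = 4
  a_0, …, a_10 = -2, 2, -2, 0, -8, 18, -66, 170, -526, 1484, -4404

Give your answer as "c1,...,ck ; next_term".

-2,3,2,3 ; 12718

  a_4 = -2·0 + 3·-2 + 2·2 + 3·-2 = -8
  a_5 = -2·-8 + 3·0 + 2·-2 + 3·2 = 18
  a_6 = -2·18 + 3·-8 + 2·0 + 3·-2 = -66
  a_7 = -2·-66 + 3·18 + 2·-8 + 3·0 = 170
  a_8 = -2·170 + 3·-66 + 2·18 + 3·-8 = -526
  a_9 = -2·-526 + 3·170 + 2·-66 + 3·18 = 1484
  a_10 = -2·1484 + 3·-526 + 2·170 + 3·-66 = -4404
  a_11 = -2·-4404 + 3·1484 + 2·-526 + 3·170 = 12718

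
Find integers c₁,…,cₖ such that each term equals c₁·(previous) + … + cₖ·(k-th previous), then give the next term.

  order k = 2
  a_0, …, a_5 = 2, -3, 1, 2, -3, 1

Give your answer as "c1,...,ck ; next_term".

-1,-1 ; 2

  a_2 = -1·-3 + -1·2 = 1
  a_3 = -1·1 + -1·-3 = 2
  a_4 = -1·2 + -1·1 = -3
  a_5 = -1·-3 + -1·2 = 1
  a_6 = -1·1 + -1·-3 = 2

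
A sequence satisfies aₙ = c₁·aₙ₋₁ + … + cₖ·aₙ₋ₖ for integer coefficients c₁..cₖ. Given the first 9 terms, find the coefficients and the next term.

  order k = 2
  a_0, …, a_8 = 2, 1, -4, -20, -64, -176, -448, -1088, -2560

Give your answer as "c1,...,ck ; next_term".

  a_2 = 4·1 + -4·2 = -4
  a_3 = 4·-4 + -4·1 = -20
  a_4 = 4·-20 + -4·-4 = -64
  a_5 = 4·-64 + -4·-20 = -176
  a_6 = 4·-176 + -4·-64 = -448
  a_7 = 4·-448 + -4·-176 = -1088
  a_8 = 4·-1088 + -4·-448 = -2560
  a_9 = 4·-2560 + -4·-1088 = -5888

4,-4 ; -5888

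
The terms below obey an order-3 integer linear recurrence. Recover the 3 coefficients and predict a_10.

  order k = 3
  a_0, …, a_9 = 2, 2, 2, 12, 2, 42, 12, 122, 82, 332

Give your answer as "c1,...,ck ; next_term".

-1,3,4 ; 402

  a_3 = -1·2 + 3·2 + 4·2 = 12
  a_4 = -1·12 + 3·2 + 4·2 = 2
  a_5 = -1·2 + 3·12 + 4·2 = 42
  a_6 = -1·42 + 3·2 + 4·12 = 12
  a_7 = -1·12 + 3·42 + 4·2 = 122
  a_8 = -1·122 + 3·12 + 4·42 = 82
  a_9 = -1·82 + 3·122 + 4·12 = 332
  a_10 = -1·332 + 3·82 + 4·122 = 402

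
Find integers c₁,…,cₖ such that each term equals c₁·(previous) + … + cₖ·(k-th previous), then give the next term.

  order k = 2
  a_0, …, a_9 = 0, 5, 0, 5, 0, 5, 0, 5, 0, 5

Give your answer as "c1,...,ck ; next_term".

  a_2 = 0·5 + 1·0 = 0
  a_3 = 0·0 + 1·5 = 5
  a_4 = 0·5 + 1·0 = 0
  a_5 = 0·0 + 1·5 = 5
  a_6 = 0·5 + 1·0 = 0
  a_7 = 0·0 + 1·5 = 5
  a_8 = 0·5 + 1·0 = 0
  a_9 = 0·0 + 1·5 = 5
  a_10 = 0·5 + 1·0 = 0

0,1 ; 0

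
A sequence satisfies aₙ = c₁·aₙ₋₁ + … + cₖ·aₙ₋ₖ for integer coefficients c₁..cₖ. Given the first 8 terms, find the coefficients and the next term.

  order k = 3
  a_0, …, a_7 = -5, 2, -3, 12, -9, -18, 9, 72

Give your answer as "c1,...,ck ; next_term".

-1,-3,-3 ; -45

  a_3 = -1·-3 + -3·2 + -3·-5 = 12
  a_4 = -1·12 + -3·-3 + -3·2 = -9
  a_5 = -1·-9 + -3·12 + -3·-3 = -18
  a_6 = -1·-18 + -3·-9 + -3·12 = 9
  a_7 = -1·9 + -3·-18 + -3·-9 = 72
  a_8 = -1·72 + -3·9 + -3·-18 = -45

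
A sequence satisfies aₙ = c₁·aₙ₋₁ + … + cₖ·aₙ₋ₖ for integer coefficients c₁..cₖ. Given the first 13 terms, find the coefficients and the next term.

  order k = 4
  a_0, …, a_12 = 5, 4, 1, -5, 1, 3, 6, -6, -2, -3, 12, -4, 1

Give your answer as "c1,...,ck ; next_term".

  a_4 = 0·-5 + 0·1 + -1·4 + 1·5 = 1
  a_5 = 0·1 + 0·-5 + -1·1 + 1·4 = 3
  a_6 = 0·3 + 0·1 + -1·-5 + 1·1 = 6
  a_7 = 0·6 + 0·3 + -1·1 + 1·-5 = -6
  a_8 = 0·-6 + 0·6 + -1·3 + 1·1 = -2
  a_9 = 0·-2 + 0·-6 + -1·6 + 1·3 = -3
  a_10 = 0·-3 + 0·-2 + -1·-6 + 1·6 = 12
  a_11 = 0·12 + 0·-3 + -1·-2 + 1·-6 = -4
  a_12 = 0·-4 + 0·12 + -1·-3 + 1·-2 = 1
  a_13 = 0·1 + 0·-4 + -1·12 + 1·-3 = -15

0,0,-1,1 ; -15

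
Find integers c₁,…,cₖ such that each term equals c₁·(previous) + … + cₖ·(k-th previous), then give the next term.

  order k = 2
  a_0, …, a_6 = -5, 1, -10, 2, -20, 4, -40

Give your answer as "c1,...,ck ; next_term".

0,2 ; 8

  a_2 = 0·1 + 2·-5 = -10
  a_3 = 0·-10 + 2·1 = 2
  a_4 = 0·2 + 2·-10 = -20
  a_5 = 0·-20 + 2·2 = 4
  a_6 = 0·4 + 2·-20 = -40
  a_7 = 0·-40 + 2·4 = 8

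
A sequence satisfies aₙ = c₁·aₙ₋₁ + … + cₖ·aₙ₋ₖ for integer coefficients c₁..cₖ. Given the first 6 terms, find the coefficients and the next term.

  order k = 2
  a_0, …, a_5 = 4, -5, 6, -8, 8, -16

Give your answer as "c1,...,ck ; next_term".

  a_2 = 2·-5 + 4·4 = 6
  a_3 = 2·6 + 4·-5 = -8
  a_4 = 2·-8 + 4·6 = 8
  a_5 = 2·8 + 4·-8 = -16
  a_6 = 2·-16 + 4·8 = 0

2,4 ; 0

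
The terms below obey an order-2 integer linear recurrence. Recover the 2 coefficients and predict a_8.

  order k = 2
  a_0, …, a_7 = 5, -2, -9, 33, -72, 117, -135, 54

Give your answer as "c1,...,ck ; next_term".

  a_2 = -3·-2 + -3·5 = -9
  a_3 = -3·-9 + -3·-2 = 33
  a_4 = -3·33 + -3·-9 = -72
  a_5 = -3·-72 + -3·33 = 117
  a_6 = -3·117 + -3·-72 = -135
  a_7 = -3·-135 + -3·117 = 54
  a_8 = -3·54 + -3·-135 = 243

-3,-3 ; 243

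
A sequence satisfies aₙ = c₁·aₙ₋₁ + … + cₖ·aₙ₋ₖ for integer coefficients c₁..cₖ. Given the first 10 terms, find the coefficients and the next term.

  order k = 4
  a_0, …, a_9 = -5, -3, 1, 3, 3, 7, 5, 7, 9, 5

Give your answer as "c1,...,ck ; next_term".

  a_4 = 0·3 + 1·1 + 1·-3 + -1·-5 = 3
  a_5 = 0·3 + 1·3 + 1·1 + -1·-3 = 7
  a_6 = 0·7 + 1·3 + 1·3 + -1·1 = 5
  a_7 = 0·5 + 1·7 + 1·3 + -1·3 = 7
  a_8 = 0·7 + 1·5 + 1·7 + -1·3 = 9
  a_9 = 0·9 + 1·7 + 1·5 + -1·7 = 5
  a_10 = 0·5 + 1·9 + 1·7 + -1·5 = 11

0,1,1,-1 ; 11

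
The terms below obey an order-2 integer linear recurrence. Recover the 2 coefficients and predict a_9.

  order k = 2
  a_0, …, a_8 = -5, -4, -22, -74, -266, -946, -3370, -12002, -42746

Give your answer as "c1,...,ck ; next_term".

3,2 ; -152242

  a_2 = 3·-4 + 2·-5 = -22
  a_3 = 3·-22 + 2·-4 = -74
  a_4 = 3·-74 + 2·-22 = -266
  a_5 = 3·-266 + 2·-74 = -946
  a_6 = 3·-946 + 2·-266 = -3370
  a_7 = 3·-3370 + 2·-946 = -12002
  a_8 = 3·-12002 + 2·-3370 = -42746
  a_9 = 3·-42746 + 2·-12002 = -152242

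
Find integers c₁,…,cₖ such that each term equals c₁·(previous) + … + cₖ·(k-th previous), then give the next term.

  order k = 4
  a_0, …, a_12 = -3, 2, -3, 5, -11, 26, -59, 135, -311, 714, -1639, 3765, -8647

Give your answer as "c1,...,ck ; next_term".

-2,0,-2,-1 ; 19858

  a_4 = -2·5 + 0·-3 + -2·2 + -1·-3 = -11
  a_5 = -2·-11 + 0·5 + -2·-3 + -1·2 = 26
  a_6 = -2·26 + 0·-11 + -2·5 + -1·-3 = -59
  a_7 = -2·-59 + 0·26 + -2·-11 + -1·5 = 135
  a_8 = -2·135 + 0·-59 + -2·26 + -1·-11 = -311
  a_9 = -2·-311 + 0·135 + -2·-59 + -1·26 = 714
  a_10 = -2·714 + 0·-311 + -2·135 + -1·-59 = -1639
  a_11 = -2·-1639 + 0·714 + -2·-311 + -1·135 = 3765
  a_12 = -2·3765 + 0·-1639 + -2·714 + -1·-311 = -8647
  a_13 = -2·-8647 + 0·3765 + -2·-1639 + -1·714 = 19858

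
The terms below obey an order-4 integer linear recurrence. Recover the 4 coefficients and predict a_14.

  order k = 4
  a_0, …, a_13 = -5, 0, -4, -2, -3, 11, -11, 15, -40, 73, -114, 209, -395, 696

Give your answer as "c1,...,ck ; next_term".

  a_4 = -1·-2 + 0·-4 + -2·0 + 1·-5 = -3
  a_5 = -1·-3 + 0·-2 + -2·-4 + 1·0 = 11
  a_6 = -1·11 + 0·-3 + -2·-2 + 1·-4 = -11
  a_7 = -1·-11 + 0·11 + -2·-3 + 1·-2 = 15
  a_8 = -1·15 + 0·-11 + -2·11 + 1·-3 = -40
  a_9 = -1·-40 + 0·15 + -2·-11 + 1·11 = 73
  a_10 = -1·73 + 0·-40 + -2·15 + 1·-11 = -114
  a_11 = -1·-114 + 0·73 + -2·-40 + 1·15 = 209
  a_12 = -1·209 + 0·-114 + -2·73 + 1·-40 = -395
  a_13 = -1·-395 + 0·209 + -2·-114 + 1·73 = 696
  a_14 = -1·696 + 0·-395 + -2·209 + 1·-114 = -1228

-1,0,-2,1 ; -1228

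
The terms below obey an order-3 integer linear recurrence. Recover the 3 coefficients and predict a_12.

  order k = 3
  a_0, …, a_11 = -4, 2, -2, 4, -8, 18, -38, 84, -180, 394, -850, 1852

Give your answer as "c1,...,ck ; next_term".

  a_3 = -1·-2 + 3·2 + 1·-4 = 4
  a_4 = -1·4 + 3·-2 + 1·2 = -8
  a_5 = -1·-8 + 3·4 + 1·-2 = 18
  a_6 = -1·18 + 3·-8 + 1·4 = -38
  a_7 = -1·-38 + 3·18 + 1·-8 = 84
  a_8 = -1·84 + 3·-38 + 1·18 = -180
  a_9 = -1·-180 + 3·84 + 1·-38 = 394
  a_10 = -1·394 + 3·-180 + 1·84 = -850
  a_11 = -1·-850 + 3·394 + 1·-180 = 1852
  a_12 = -1·1852 + 3·-850 + 1·394 = -4008

-1,3,1 ; -4008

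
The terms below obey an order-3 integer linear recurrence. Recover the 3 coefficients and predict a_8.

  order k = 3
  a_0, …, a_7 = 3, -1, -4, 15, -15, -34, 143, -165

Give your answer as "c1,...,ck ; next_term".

  a_3 = -2·-4 + -4·-1 + 1·3 = 15
  a_4 = -2·15 + -4·-4 + 1·-1 = -15
  a_5 = -2·-15 + -4·15 + 1·-4 = -34
  a_6 = -2·-34 + -4·-15 + 1·15 = 143
  a_7 = -2·143 + -4·-34 + 1·-15 = -165
  a_8 = -2·-165 + -4·143 + 1·-34 = -276

-2,-4,1 ; -276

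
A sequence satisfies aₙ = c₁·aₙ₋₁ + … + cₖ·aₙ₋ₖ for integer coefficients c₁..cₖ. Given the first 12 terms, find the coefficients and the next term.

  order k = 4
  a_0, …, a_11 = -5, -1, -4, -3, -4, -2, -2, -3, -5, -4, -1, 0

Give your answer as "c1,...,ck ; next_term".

1,-1,0,1 ; -4

  a_4 = 1·-3 + -1·-4 + 0·-1 + 1·-5 = -4
  a_5 = 1·-4 + -1·-3 + 0·-4 + 1·-1 = -2
  a_6 = 1·-2 + -1·-4 + 0·-3 + 1·-4 = -2
  a_7 = 1·-2 + -1·-2 + 0·-4 + 1·-3 = -3
  a_8 = 1·-3 + -1·-2 + 0·-2 + 1·-4 = -5
  a_9 = 1·-5 + -1·-3 + 0·-2 + 1·-2 = -4
  a_10 = 1·-4 + -1·-5 + 0·-3 + 1·-2 = -1
  a_11 = 1·-1 + -1·-4 + 0·-5 + 1·-3 = 0
  a_12 = 1·0 + -1·-1 + 0·-4 + 1·-5 = -4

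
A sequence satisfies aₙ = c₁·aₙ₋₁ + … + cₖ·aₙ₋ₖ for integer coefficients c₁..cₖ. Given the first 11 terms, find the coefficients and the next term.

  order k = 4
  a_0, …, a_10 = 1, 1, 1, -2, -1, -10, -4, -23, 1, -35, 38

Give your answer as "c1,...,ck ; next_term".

0,3,-1,-3 ; -37

  a_4 = 0·-2 + 3·1 + -1·1 + -3·1 = -1
  a_5 = 0·-1 + 3·-2 + -1·1 + -3·1 = -10
  a_6 = 0·-10 + 3·-1 + -1·-2 + -3·1 = -4
  a_7 = 0·-4 + 3·-10 + -1·-1 + -3·-2 = -23
  a_8 = 0·-23 + 3·-4 + -1·-10 + -3·-1 = 1
  a_9 = 0·1 + 3·-23 + -1·-4 + -3·-10 = -35
  a_10 = 0·-35 + 3·1 + -1·-23 + -3·-4 = 38
  a_11 = 0·38 + 3·-35 + -1·1 + -3·-23 = -37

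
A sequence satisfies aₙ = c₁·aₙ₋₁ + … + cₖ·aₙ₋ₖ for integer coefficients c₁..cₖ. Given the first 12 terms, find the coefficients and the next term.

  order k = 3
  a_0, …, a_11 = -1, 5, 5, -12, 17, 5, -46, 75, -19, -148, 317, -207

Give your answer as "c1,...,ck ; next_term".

-1,-1,2 ; -406

  a_3 = -1·5 + -1·5 + 2·-1 = -12
  a_4 = -1·-12 + -1·5 + 2·5 = 17
  a_5 = -1·17 + -1·-12 + 2·5 = 5
  a_6 = -1·5 + -1·17 + 2·-12 = -46
  a_7 = -1·-46 + -1·5 + 2·17 = 75
  a_8 = -1·75 + -1·-46 + 2·5 = -19
  a_9 = -1·-19 + -1·75 + 2·-46 = -148
  a_10 = -1·-148 + -1·-19 + 2·75 = 317
  a_11 = -1·317 + -1·-148 + 2·-19 = -207
  a_12 = -1·-207 + -1·317 + 2·-148 = -406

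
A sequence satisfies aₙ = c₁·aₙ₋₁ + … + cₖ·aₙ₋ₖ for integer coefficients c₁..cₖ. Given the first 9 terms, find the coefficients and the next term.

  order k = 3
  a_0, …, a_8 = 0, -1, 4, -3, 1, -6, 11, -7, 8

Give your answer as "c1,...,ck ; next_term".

-1,-1,-2 ; -23

  a_3 = -1·4 + -1·-1 + -2·0 = -3
  a_4 = -1·-3 + -1·4 + -2·-1 = 1
  a_5 = -1·1 + -1·-3 + -2·4 = -6
  a_6 = -1·-6 + -1·1 + -2·-3 = 11
  a_7 = -1·11 + -1·-6 + -2·1 = -7
  a_8 = -1·-7 + -1·11 + -2·-6 = 8
  a_9 = -1·8 + -1·-7 + -2·11 = -23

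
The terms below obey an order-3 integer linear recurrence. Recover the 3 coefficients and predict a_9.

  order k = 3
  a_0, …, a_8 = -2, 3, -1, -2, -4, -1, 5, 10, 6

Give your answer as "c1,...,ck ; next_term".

1,-1,-1 ; -9

  a_3 = 1·-1 + -1·3 + -1·-2 = -2
  a_4 = 1·-2 + -1·-1 + -1·3 = -4
  a_5 = 1·-4 + -1·-2 + -1·-1 = -1
  a_6 = 1·-1 + -1·-4 + -1·-2 = 5
  a_7 = 1·5 + -1·-1 + -1·-4 = 10
  a_8 = 1·10 + -1·5 + -1·-1 = 6
  a_9 = 1·6 + -1·10 + -1·5 = -9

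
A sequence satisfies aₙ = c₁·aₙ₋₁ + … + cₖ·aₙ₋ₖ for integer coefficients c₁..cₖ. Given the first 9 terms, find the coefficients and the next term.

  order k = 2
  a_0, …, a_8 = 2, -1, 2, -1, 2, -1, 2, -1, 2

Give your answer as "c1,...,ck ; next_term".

0,1 ; -1

  a_2 = 0·-1 + 1·2 = 2
  a_3 = 0·2 + 1·-1 = -1
  a_4 = 0·-1 + 1·2 = 2
  a_5 = 0·2 + 1·-1 = -1
  a_6 = 0·-1 + 1·2 = 2
  a_7 = 0·2 + 1·-1 = -1
  a_8 = 0·-1 + 1·2 = 2
  a_9 = 0·2 + 1·-1 = -1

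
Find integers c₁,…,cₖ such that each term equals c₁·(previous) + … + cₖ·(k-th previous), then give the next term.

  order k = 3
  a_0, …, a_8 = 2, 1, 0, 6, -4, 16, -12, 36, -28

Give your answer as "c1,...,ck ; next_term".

-1,2,2 ; 76

  a_3 = -1·0 + 2·1 + 2·2 = 6
  a_4 = -1·6 + 2·0 + 2·1 = -4
  a_5 = -1·-4 + 2·6 + 2·0 = 16
  a_6 = -1·16 + 2·-4 + 2·6 = -12
  a_7 = -1·-12 + 2·16 + 2·-4 = 36
  a_8 = -1·36 + 2·-12 + 2·16 = -28
  a_9 = -1·-28 + 2·36 + 2·-12 = 76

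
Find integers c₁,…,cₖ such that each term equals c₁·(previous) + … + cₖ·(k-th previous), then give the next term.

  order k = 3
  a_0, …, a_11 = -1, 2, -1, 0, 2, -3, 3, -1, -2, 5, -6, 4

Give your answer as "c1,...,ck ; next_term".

  a_3 = -1·-1 + 0·2 + 1·-1 = 0
  a_4 = -1·0 + 0·-1 + 1·2 = 2
  a_5 = -1·2 + 0·0 + 1·-1 = -3
  a_6 = -1·-3 + 0·2 + 1·0 = 3
  a_7 = -1·3 + 0·-3 + 1·2 = -1
  a_8 = -1·-1 + 0·3 + 1·-3 = -2
  a_9 = -1·-2 + 0·-1 + 1·3 = 5
  a_10 = -1·5 + 0·-2 + 1·-1 = -6
  a_11 = -1·-6 + 0·5 + 1·-2 = 4
  a_12 = -1·4 + 0·-6 + 1·5 = 1

-1,0,1 ; 1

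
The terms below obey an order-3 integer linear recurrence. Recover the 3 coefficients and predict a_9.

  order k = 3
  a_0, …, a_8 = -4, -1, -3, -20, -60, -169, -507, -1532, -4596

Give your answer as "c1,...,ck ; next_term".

3,-1,3 ; -13777

  a_3 = 3·-3 + -1·-1 + 3·-4 = -20
  a_4 = 3·-20 + -1·-3 + 3·-1 = -60
  a_5 = 3·-60 + -1·-20 + 3·-3 = -169
  a_6 = 3·-169 + -1·-60 + 3·-20 = -507
  a_7 = 3·-507 + -1·-169 + 3·-60 = -1532
  a_8 = 3·-1532 + -1·-507 + 3·-169 = -4596
  a_9 = 3·-4596 + -1·-1532 + 3·-507 = -13777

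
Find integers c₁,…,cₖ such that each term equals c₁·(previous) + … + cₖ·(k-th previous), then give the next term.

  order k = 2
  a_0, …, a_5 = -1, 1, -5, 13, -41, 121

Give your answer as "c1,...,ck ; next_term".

-2,3 ; -365

  a_2 = -2·1 + 3·-1 = -5
  a_3 = -2·-5 + 3·1 = 13
  a_4 = -2·13 + 3·-5 = -41
  a_5 = -2·-41 + 3·13 = 121
  a_6 = -2·121 + 3·-41 = -365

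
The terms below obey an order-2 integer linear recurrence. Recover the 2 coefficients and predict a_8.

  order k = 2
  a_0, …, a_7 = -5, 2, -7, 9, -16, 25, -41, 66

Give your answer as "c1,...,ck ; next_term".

  a_2 = -1·2 + 1·-5 = -7
  a_3 = -1·-7 + 1·2 = 9
  a_4 = -1·9 + 1·-7 = -16
  a_5 = -1·-16 + 1·9 = 25
  a_6 = -1·25 + 1·-16 = -41
  a_7 = -1·-41 + 1·25 = 66
  a_8 = -1·66 + 1·-41 = -107

-1,1 ; -107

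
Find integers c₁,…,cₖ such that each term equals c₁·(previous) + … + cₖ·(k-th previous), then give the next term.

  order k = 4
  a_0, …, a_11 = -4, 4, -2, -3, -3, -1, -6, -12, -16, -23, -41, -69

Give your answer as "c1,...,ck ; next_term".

  a_4 = 1·-3 + 0·-2 + 1·4 + 1·-4 = -3
  a_5 = 1·-3 + 0·-3 + 1·-2 + 1·4 = -1
  a_6 = 1·-1 + 0·-3 + 1·-3 + 1·-2 = -6
  a_7 = 1·-6 + 0·-1 + 1·-3 + 1·-3 = -12
  a_8 = 1·-12 + 0·-6 + 1·-1 + 1·-3 = -16
  a_9 = 1·-16 + 0·-12 + 1·-6 + 1·-1 = -23
  a_10 = 1·-23 + 0·-16 + 1·-12 + 1·-6 = -41
  a_11 = 1·-41 + 0·-23 + 1·-16 + 1·-12 = -69
  a_12 = 1·-69 + 0·-41 + 1·-23 + 1·-16 = -108

1,0,1,1 ; -108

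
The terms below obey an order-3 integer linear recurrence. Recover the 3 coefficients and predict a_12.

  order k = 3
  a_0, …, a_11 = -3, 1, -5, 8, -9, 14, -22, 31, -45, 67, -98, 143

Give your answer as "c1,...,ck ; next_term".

  a_3 = -1·-5 + 0·1 + -1·-3 = 8
  a_4 = -1·8 + 0·-5 + -1·1 = -9
  a_5 = -1·-9 + 0·8 + -1·-5 = 14
  a_6 = -1·14 + 0·-9 + -1·8 = -22
  a_7 = -1·-22 + 0·14 + -1·-9 = 31
  a_8 = -1·31 + 0·-22 + -1·14 = -45
  a_9 = -1·-45 + 0·31 + -1·-22 = 67
  a_10 = -1·67 + 0·-45 + -1·31 = -98
  a_11 = -1·-98 + 0·67 + -1·-45 = 143
  a_12 = -1·143 + 0·-98 + -1·67 = -210

-1,0,-1 ; -210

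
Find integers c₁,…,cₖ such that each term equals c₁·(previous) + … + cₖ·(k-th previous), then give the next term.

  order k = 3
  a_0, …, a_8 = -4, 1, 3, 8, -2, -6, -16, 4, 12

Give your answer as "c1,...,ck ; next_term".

  a_3 = 0·3 + 0·1 + -2·-4 = 8
  a_4 = 0·8 + 0·3 + -2·1 = -2
  a_5 = 0·-2 + 0·8 + -2·3 = -6
  a_6 = 0·-6 + 0·-2 + -2·8 = -16
  a_7 = 0·-16 + 0·-6 + -2·-2 = 4
  a_8 = 0·4 + 0·-16 + -2·-6 = 12
  a_9 = 0·12 + 0·4 + -2·-16 = 32

0,0,-2 ; 32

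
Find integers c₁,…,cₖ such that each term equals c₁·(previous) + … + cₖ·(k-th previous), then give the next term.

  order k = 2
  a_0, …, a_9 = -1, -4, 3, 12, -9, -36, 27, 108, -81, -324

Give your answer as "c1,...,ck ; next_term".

  a_2 = 0·-4 + -3·-1 = 3
  a_3 = 0·3 + -3·-4 = 12
  a_4 = 0·12 + -3·3 = -9
  a_5 = 0·-9 + -3·12 = -36
  a_6 = 0·-36 + -3·-9 = 27
  a_7 = 0·27 + -3·-36 = 108
  a_8 = 0·108 + -3·27 = -81
  a_9 = 0·-81 + -3·108 = -324
  a_10 = 0·-324 + -3·-81 = 243

0,-3 ; 243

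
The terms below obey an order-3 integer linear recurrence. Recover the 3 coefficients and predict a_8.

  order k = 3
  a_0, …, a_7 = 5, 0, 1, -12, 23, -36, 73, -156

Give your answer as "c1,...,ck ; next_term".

-2,-1,-2 ; 311

  a_3 = -2·1 + -1·0 + -2·5 = -12
  a_4 = -2·-12 + -1·1 + -2·0 = 23
  a_5 = -2·23 + -1·-12 + -2·1 = -36
  a_6 = -2·-36 + -1·23 + -2·-12 = 73
  a_7 = -2·73 + -1·-36 + -2·23 = -156
  a_8 = -2·-156 + -1·73 + -2·-36 = 311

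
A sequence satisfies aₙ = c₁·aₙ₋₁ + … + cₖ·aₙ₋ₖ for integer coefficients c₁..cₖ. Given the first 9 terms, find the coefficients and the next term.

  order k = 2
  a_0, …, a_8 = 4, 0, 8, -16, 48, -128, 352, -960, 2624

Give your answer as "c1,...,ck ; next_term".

  a_2 = -2·0 + 2·4 = 8
  a_3 = -2·8 + 2·0 = -16
  a_4 = -2·-16 + 2·8 = 48
  a_5 = -2·48 + 2·-16 = -128
  a_6 = -2·-128 + 2·48 = 352
  a_7 = -2·352 + 2·-128 = -960
  a_8 = -2·-960 + 2·352 = 2624
  a_9 = -2·2624 + 2·-960 = -7168

-2,2 ; -7168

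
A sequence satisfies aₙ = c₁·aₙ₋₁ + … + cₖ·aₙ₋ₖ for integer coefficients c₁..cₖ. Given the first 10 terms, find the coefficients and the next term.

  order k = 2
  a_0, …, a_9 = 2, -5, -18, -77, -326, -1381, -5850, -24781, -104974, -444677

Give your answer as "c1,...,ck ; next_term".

4,1 ; -1883682

  a_2 = 4·-5 + 1·2 = -18
  a_3 = 4·-18 + 1·-5 = -77
  a_4 = 4·-77 + 1·-18 = -326
  a_5 = 4·-326 + 1·-77 = -1381
  a_6 = 4·-1381 + 1·-326 = -5850
  a_7 = 4·-5850 + 1·-1381 = -24781
  a_8 = 4·-24781 + 1·-5850 = -104974
  a_9 = 4·-104974 + 1·-24781 = -444677
  a_10 = 4·-444677 + 1·-104974 = -1883682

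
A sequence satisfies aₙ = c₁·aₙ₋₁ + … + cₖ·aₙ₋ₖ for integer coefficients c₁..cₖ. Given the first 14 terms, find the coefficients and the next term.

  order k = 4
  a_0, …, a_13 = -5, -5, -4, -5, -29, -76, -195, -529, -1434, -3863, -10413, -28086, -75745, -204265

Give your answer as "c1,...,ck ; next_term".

  a_4 = 2·-5 + 1·-4 + 2·-5 + 1·-5 = -29
  a_5 = 2·-29 + 1·-5 + 2·-4 + 1·-5 = -76
  a_6 = 2·-76 + 1·-29 + 2·-5 + 1·-4 = -195
  a_7 = 2·-195 + 1·-76 + 2·-29 + 1·-5 = -529
  a_8 = 2·-529 + 1·-195 + 2·-76 + 1·-29 = -1434
  a_9 = 2·-1434 + 1·-529 + 2·-195 + 1·-76 = -3863
  a_10 = 2·-3863 + 1·-1434 + 2·-529 + 1·-195 = -10413
  a_11 = 2·-10413 + 1·-3863 + 2·-1434 + 1·-529 = -28086
  a_12 = 2·-28086 + 1·-10413 + 2·-3863 + 1·-1434 = -75745
  a_13 = 2·-75745 + 1·-28086 + 2·-10413 + 1·-3863 = -204265
  a_14 = 2·-204265 + 1·-75745 + 2·-28086 + 1·-10413 = -550860

2,1,2,1 ; -550860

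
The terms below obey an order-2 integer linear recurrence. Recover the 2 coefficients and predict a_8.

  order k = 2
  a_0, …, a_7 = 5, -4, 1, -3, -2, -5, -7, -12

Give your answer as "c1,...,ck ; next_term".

  a_2 = 1·-4 + 1·5 = 1
  a_3 = 1·1 + 1·-4 = -3
  a_4 = 1·-3 + 1·1 = -2
  a_5 = 1·-2 + 1·-3 = -5
  a_6 = 1·-5 + 1·-2 = -7
  a_7 = 1·-7 + 1·-5 = -12
  a_8 = 1·-12 + 1·-7 = -19

1,1 ; -19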